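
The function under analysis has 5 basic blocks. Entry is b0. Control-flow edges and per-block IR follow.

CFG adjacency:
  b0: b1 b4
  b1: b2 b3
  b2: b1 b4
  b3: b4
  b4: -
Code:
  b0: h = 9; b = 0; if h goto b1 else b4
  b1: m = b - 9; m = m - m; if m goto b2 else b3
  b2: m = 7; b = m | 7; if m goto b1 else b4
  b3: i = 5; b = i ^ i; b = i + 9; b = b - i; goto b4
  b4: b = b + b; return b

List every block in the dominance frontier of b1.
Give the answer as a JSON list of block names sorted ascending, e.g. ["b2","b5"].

idom tree: b1←b0 b2←b1 b3←b1 b4←b0
Join-block Dom:
  b1: preds {b0,b2}: {b0} ∩ {b0,b1,b2} = {b0}; idom=b0
  b4: preds {b0,b2,b3}: {b0} ∩ {b0,b1,b2} ∩ {b0,b1,b3} = {b0}; idom=b0

DF walk-up:
  join b1 pred b0: · stop@b0
  join b1 pred b2: b2→b1 stop@b0
  join b4 pred b0: · stop@b0
  join b4 pred b2: b2→b1 stop@b0
  join b4 pred b3: b3→b1 stop@b0
  b0: DF=∅
  b1: DF={b1,b4}
  b2: DF={b1,b4}
  b3: DF={b4}
  b4: DF=∅

DF(b1) = ["b1", "b4"]

Answer: ["b1", "b4"]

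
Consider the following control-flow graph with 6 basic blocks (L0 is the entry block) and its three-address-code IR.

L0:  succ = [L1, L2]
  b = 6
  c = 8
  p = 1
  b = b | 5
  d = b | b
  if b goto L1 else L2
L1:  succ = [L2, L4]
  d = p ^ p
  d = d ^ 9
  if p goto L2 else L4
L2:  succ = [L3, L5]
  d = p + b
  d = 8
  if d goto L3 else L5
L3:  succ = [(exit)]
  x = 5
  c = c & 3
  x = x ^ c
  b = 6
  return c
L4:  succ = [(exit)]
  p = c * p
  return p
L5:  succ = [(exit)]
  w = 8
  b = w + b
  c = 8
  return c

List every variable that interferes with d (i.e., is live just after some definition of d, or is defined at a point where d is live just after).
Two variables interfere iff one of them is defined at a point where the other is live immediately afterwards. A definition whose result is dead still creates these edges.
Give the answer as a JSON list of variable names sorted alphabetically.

Answer: ["b", "c", "p"]

Analysis:
Block summaries:
  L0 def {b,c,d,p} use ∅
  L1 def {d} use {p}
  L2 def {d} use {b,p}
  L3 def {b,c,x} use {c}
  L4 def {p} use {c,p}
  L5 def {b,c,w} use {b}

Live sets:
  live L0: ∅→{b,c,p}
  live L1: {b,c,p}→{b,c,p}
  live L2: {b,c,p}→{b,c}
  live L3: {c}→∅
  live L4: {c,p}→∅
  live L5: {b}→∅

Interference:
  b: {c,d,p,w}
  c: {b,d,p,x}
  d: {b,c,p}
  p: {b,c,d}
  w: {b}
  x: {c}

N(d) = ["b", "c", "p"]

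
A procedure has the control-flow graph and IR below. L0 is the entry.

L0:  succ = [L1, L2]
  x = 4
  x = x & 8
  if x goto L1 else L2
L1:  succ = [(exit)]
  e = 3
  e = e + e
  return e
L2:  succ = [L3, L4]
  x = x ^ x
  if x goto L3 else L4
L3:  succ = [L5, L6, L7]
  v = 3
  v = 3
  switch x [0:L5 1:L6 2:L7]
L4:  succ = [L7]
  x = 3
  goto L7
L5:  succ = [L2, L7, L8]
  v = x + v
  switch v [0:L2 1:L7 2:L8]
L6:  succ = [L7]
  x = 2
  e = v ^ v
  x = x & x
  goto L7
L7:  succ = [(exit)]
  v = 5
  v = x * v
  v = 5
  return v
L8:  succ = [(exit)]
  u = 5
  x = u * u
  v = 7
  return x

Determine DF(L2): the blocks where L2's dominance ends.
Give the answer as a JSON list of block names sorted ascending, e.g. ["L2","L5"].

idom tree: L1←L0 L2←L0 L3←L2 L4←L2 L5←L3 L6←L3 L7←L2 L8←L5
Dom at joins:
  L2: preds {L0,L5}: {L0} ∩ {L0,L2,L3,L5} = {L0}; idom=L0
  L7: preds {L3,L4,L5,L6}: {L0,L2,L3} ∩ {L0,L2,L4} ∩ {L0,L2,L3,L5} ∩ {L0,L2,L3,L6} = {L0,L2}; idom=L2

DF walk-up:
  join L2 pred L0: · stop@L0
  join L2 pred L5: L5→L3→L2 stop@L0
  join L7 pred L3: L3 stop@L2
  join L7 pred L4: L4 stop@L2
  join L7 pred L5: L5→L3 stop@L2
  join L7 pred L6: L6→L3 stop@L2
  L0: DF=∅
  L1: DF=∅
  L2: DF={L2}
  L3: DF={L2,L7}
  L4: DF={L7}
  L5: DF={L2,L7}
  L6: DF={L7}
  L7: DF=∅
  L8: DF=∅

DF(L2) = ["L2"]

Answer: ["L2"]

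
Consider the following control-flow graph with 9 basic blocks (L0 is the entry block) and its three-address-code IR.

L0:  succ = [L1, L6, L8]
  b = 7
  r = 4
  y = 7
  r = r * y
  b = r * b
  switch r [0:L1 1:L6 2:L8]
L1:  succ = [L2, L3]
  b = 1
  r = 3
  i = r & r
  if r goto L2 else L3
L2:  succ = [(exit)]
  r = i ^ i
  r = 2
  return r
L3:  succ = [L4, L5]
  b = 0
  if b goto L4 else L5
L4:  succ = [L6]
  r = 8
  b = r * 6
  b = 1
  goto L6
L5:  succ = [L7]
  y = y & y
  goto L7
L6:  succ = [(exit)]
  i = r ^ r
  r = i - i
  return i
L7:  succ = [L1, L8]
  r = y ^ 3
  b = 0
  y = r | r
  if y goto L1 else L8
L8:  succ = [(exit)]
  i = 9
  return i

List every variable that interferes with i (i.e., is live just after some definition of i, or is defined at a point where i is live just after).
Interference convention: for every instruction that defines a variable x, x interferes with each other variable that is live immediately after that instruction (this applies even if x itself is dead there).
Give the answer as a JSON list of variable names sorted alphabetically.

Per-block:
  L0 def {b,r,y} use ∅
  L1 def {b,i,r} use ∅
  L2 def {r} use {i}
  L3 def {b} use ∅
  L4 def {b,r} use ∅
  L5 def {y} use {y}
  L6 def {i,r} use {r}
  L7 def {b,r,y} use {y}
  L8 def {i} use ∅

Liveness:
  L0 li=∅ lo={r,y}
  L1 li={y} lo={i,y}
  L2 li={i} lo=∅
  L3 li={y} lo={y}
  L4 li=∅ lo={r}
  L5 li={y} lo={y}
  L6 li={r} lo=∅
  L7 li={y} lo={y}
  L8 li=∅ lo=∅

Conflict graph:
  b↔{r,y}
  i↔{r,y}
  r↔{b,i,y}
  y↔{b,i,r}

N(i) = ["r", "y"]

Answer: ["r", "y"]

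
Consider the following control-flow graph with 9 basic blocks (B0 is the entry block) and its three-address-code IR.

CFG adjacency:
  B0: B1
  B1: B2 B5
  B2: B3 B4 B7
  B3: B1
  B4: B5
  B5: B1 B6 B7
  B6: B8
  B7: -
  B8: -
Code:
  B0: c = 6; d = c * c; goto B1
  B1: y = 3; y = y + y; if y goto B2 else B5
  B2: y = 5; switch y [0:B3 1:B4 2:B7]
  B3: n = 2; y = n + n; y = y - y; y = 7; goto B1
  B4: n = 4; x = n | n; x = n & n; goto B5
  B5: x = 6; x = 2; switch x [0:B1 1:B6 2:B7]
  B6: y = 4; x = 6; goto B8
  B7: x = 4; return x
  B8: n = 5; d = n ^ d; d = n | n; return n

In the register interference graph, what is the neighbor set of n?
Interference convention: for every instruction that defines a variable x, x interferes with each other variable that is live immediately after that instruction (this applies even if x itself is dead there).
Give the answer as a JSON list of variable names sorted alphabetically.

def/use:
  B0: def={c,d} ue=∅
  B1: def={y} ue=∅
  B2: def={y} ue=∅
  B3: def={n,y} ue=∅
  B4: def={n,x} ue=∅
  B5: def={x} ue=∅
  B6: def={x,y} ue=∅
  B7: def={x} ue=∅
  B8: def={d,n} ue={d}

Backward fixpoint:
  live B0: ∅→{d}
  live B1: {d}→{d}
  live B2: {d}→{d}
  live B3: {d}→{d}
  live B4: {d}→{d}
  live B5: {d}→{d}
  live B6: {d}→{d}
  live B7: ∅→∅
  live B8: {d}→∅

Interference:
  c — ∅
  d — {n,x,y}
  n — {d,x}
  x — {d,n}
  y — {d}

N(n) = ["d", "x"]

Answer: ["d", "x"]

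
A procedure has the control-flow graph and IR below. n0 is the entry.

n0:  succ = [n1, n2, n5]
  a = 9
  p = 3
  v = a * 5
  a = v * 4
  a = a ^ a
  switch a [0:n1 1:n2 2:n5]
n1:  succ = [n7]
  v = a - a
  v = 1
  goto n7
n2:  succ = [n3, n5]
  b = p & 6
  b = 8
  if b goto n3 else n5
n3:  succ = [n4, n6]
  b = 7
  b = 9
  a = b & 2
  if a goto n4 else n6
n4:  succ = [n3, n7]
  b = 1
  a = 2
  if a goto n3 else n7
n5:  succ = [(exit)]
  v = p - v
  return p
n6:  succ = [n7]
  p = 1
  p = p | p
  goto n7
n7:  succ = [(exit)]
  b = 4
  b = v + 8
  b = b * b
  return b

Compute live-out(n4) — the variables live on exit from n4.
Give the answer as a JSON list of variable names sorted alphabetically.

Answer: ["v"]

Derivation:
def/use:
  n0: def={a,p,v} ue=∅
  n1: def={v} ue={a}
  n2: def={b} ue={p}
  n3: def={a,b} ue=∅
  n4: def={a,b} ue=∅
  n5: def={v} ue={p,v}
  n6: def={p} ue=∅
  n7: def={b} ue={v}

Backward fixpoint:
  n0 li=∅ lo={a,p,v}
  n1 li={a} lo={v}
  n2 li={p,v} lo={p,v}
  n3 li={v} lo={v}
  n4 li={v} lo={v}
  n5 li={p,v} lo=∅
  n6 li={v} lo={v}
  n7 li={v} lo=∅

live-out(n4) = ["v"]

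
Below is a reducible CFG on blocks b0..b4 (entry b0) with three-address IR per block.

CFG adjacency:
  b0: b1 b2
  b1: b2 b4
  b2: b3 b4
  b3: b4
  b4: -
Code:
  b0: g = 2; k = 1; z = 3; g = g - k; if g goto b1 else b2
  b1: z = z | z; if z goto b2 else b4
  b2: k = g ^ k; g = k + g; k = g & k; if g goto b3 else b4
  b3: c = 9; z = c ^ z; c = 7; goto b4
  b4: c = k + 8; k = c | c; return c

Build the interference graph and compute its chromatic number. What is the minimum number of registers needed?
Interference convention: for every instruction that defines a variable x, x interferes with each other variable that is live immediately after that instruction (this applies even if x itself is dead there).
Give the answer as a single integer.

Block summaries:
  b0 def {g,k,z} use ∅
  b1 def {z} use {z}
  b2 def {g,k} use {g,k}
  b3 def {c,z} use {z}
  b4 def {c,k} use {k}

Backward fixpoint:
  live b0: ∅→{g,k,z}
  live b1: {g,k,z}→{g,k,z}
  live b2: {g,k,z}→{k,z}
  live b3: {k,z}→{k}
  live b4: {k}→∅

Conflict graph:
  c: {k,z}
  g: {k,z}
  k: {c,g,z}
  z: {c,g,k}

Registers:
  clique {c,k,z} ⇒ need ≥ 3
  3-colouring: r0={k}  r1={z}  r2={c,g}
  χ = 3

Answer: 3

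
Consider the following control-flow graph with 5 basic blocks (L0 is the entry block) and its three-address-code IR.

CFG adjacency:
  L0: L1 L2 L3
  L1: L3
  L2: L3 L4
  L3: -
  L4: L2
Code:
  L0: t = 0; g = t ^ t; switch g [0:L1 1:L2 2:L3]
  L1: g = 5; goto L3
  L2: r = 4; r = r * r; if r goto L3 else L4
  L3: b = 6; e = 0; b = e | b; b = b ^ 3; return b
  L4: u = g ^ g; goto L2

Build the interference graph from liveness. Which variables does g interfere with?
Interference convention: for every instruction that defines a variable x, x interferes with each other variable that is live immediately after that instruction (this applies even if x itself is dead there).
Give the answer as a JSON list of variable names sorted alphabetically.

Per-block:
  L0: def={g,t} ue=∅
  L1: def={g} ue=∅
  L2: def={r} ue=∅
  L3: def={b,e} ue=∅
  L4: def={u} ue={g}

Liveness:
  live L0: ∅→{g}
  live L1: ∅→∅
  live L2: {g}→{g}
  live L3: ∅→∅
  live L4: {g}→{g}

Conflict graph:
  b: {e}
  e: {b}
  g: {r,u}
  r: {g}
  t: ∅
  u: {g}

N(g) = ["r", "u"]

Answer: ["r", "u"]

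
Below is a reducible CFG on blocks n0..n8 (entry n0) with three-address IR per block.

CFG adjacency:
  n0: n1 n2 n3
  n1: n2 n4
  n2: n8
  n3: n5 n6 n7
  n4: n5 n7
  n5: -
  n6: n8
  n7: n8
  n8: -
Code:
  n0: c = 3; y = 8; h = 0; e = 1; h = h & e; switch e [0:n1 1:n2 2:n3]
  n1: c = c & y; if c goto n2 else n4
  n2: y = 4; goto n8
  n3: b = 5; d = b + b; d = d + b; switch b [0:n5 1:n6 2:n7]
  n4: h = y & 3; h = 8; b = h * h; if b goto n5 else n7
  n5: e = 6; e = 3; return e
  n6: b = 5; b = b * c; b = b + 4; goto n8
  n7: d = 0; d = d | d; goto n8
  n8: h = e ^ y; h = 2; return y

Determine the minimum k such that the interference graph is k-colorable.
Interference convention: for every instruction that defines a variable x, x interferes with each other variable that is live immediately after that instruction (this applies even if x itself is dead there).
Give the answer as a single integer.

Block summaries:
  n0 def {c,e,h,y} use ∅
  n1 def {c} use {c,y}
  n2 def {y} use ∅
  n3 def {b,d} use ∅
  n4 def {b,h} use {y}
  n5 def {e} use ∅
  n6 def {b} use {c}
  n7 def {d} use ∅
  n8 def {h} use {e,y}

Backward fixpoint:
  live n0: ∅→{c,e,y}
  live n1: {c,e,y}→{e,y}
  live n2: {e}→{e,y}
  live n3: {c,e,y}→{c,e,y}
  live n4: {e,y}→{e,y}
  live n5: ∅→∅
  live n6: {c,e,y}→{e,y}
  live n7: {e,y}→{e,y}
  live n8: {e,y}→∅

Interfere edges:
  b — {c,d,e,y}
  c — {b,d,e,h,y}
  d — {b,c,e,y}
  e — {b,c,d,h,y}
  h — {c,e,y}
  y — {b,c,d,e,h}

Colouring:
  {b,c,d,e,y} pairwise interfere (5-clique) ⇒ χ ≥ 5
  assign b→c3 c→c0 d→c4 e→c1 h→c3 y→c2 — no edge inside a register ⇒ χ ≤ 5
  χ = 5

Answer: 5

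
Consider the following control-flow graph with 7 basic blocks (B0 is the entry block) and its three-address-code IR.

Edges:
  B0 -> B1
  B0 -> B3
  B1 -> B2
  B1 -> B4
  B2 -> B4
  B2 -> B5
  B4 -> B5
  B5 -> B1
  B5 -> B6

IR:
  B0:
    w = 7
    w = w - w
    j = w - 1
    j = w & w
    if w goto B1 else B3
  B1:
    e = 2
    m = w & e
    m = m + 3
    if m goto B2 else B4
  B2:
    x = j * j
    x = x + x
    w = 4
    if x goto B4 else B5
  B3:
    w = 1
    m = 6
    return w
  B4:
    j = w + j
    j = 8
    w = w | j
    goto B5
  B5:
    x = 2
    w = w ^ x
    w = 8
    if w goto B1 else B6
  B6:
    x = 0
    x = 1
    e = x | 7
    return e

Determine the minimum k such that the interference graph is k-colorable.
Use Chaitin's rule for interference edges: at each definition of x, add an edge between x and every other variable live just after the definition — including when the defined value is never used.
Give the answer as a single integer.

Per-block:
  B0: {j,w} / ∅
  B1: {e,m} / {w}
  B2: {w,x} / {j}
  B3: {m,w} / ∅
  B4: {j,w} / {j,w}
  B5: {w,x} / {w}
  B6: {e,x} / ∅

Liveness:
  live B0: ∅→{j,w}
  live B1: {j,w}→{j,w}
  live B2: {j}→{j,w}
  live B3: ∅→∅
  live B4: {j,w}→{j,w}
  live B5: {j,w}→{j,w}
  live B6: ∅→∅

Interference:
  e: {j,w}
  j: {e,m,w,x}
  m: {j,w}
  w: {e,j,m,x}
  x: {j,w}

Registers:
  clique {e,j,w} ⇒ need ≥ 3
  assign e→c2 j→c0 m→c2 w→c1 x→c2 — no edge inside a register ⇒ χ ≤ 3
  χ = 3

Answer: 3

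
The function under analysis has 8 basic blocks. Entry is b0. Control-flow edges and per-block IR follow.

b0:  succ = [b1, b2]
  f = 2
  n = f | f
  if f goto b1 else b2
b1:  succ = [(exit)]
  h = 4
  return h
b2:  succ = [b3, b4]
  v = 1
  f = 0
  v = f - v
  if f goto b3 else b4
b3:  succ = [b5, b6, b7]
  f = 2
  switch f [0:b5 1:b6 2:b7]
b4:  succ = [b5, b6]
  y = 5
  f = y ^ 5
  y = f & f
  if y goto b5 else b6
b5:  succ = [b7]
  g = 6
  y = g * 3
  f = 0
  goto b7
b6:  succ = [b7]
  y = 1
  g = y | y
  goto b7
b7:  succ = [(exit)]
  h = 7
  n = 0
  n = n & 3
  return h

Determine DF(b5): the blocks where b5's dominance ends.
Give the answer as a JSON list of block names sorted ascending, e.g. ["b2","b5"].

idom tree: b1←b0 b2←b0 b3←b2 b4←b2 b5←b2 b6←b2 b7←b2
Join-block Dom:
  b5: preds {b3,b4}: {b0,b2,b3} ∩ {b0,b2,b4} = {b0,b2}; idom=b2
  b6: preds {b3,b4}: {b0,b2,b3} ∩ {b0,b2,b4} = {b0,b2}; idom=b2
  b7: preds {b3,b5,b6}: {b0,b2,b3} ∩ {b0,b2,b5} ∩ {b0,b2,b6} = {b0,b2}; idom=b2

DF walk-up:
  join b5 pred b3: b3 stop@b2
  join b5 pred b4: b4 stop@b2
  join b6 pred b3: b3 stop@b2
  join b6 pred b4: b4 stop@b2
  join b7 pred b3: b3 stop@b2
  join b7 pred b5: b5 stop@b2
  join b7 pred b6: b6 stop@b2
  b0 → ∅
  b1 → ∅
  b2 → ∅
  b3 → {b5,b6,b7}
  b4 → {b5,b6}
  b5 → {b7}
  b6 → {b7}
  b7 → ∅

DF(b5) = ["b7"]

Answer: ["b7"]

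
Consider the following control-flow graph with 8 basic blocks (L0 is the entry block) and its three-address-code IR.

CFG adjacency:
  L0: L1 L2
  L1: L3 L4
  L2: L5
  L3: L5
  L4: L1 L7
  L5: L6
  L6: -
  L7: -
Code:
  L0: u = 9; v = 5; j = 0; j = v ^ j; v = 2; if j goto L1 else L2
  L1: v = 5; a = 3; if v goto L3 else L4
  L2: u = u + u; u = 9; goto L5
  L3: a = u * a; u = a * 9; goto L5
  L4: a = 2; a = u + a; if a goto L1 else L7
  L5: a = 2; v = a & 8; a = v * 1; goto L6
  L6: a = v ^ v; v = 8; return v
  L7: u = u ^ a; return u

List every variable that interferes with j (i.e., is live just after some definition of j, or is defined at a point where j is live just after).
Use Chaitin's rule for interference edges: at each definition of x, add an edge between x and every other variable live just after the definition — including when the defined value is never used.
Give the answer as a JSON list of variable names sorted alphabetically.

def/use:
  L0: def={j,u,v} ue=∅
  L1: def={a,v} ue=∅
  L2: def={u} ue={u}
  L3: def={a,u} ue={a,u}
  L4: def={a} ue={u}
  L5: def={a,v} ue=∅
  L6: def={a,v} ue={v}
  L7: def={u} ue={a,u}

Live sets:
  live L0: ∅→{u}
  live L1: {u}→{a,u}
  live L2: {u}→∅
  live L3: {a,u}→∅
  live L4: {u}→{a,u}
  live L5: ∅→{v}
  live L6: {v}→∅
  live L7: {a,u}→∅

Interfere edges:
  a — {u,v}
  j — {u,v}
  u — {a,j,v}
  v — {a,j,u}

N(j) = ["u", "v"]

Answer: ["u", "v"]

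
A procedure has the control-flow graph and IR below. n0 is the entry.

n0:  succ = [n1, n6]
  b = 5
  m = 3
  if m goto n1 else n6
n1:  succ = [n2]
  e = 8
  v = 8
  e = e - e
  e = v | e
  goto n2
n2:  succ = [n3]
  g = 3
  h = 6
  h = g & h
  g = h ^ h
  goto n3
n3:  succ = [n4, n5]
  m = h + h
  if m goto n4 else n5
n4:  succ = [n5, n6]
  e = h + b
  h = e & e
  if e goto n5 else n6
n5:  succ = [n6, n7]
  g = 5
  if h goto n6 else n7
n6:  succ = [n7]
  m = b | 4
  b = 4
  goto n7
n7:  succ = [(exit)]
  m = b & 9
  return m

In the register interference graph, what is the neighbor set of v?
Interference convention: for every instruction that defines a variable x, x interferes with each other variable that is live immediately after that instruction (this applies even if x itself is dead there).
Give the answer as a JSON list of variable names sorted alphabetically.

Answer: ["b", "e"]

Analysis:
Per-block:
  n0: def={b,m} ue=∅
  n1: def={e,v} ue=∅
  n2: def={g,h} ue=∅
  n3: def={m} ue={h}
  n4: def={e,h} ue={b,h}
  n5: def={g} ue={h}
  n6: def={b,m} ue={b}
  n7: def={m} ue={b}

Liveness:
  n0 li=∅ lo={b}
  n1 li={b} lo={b}
  n2 li={b} lo={b,h}
  n3 li={b,h} lo={b,h}
  n4 li={b,h} lo={b,h}
  n5 li={b,h} lo={b}
  n6 li={b} lo={b}
  n7 li={b} lo=∅

Interference:
  b — {e,g,h,m,v}
  e — {b,h,v}
  g — {b,h}
  h — {b,e,g,m}
  m — {b,h}
  v — {b,e}

N(v) = ["b", "e"]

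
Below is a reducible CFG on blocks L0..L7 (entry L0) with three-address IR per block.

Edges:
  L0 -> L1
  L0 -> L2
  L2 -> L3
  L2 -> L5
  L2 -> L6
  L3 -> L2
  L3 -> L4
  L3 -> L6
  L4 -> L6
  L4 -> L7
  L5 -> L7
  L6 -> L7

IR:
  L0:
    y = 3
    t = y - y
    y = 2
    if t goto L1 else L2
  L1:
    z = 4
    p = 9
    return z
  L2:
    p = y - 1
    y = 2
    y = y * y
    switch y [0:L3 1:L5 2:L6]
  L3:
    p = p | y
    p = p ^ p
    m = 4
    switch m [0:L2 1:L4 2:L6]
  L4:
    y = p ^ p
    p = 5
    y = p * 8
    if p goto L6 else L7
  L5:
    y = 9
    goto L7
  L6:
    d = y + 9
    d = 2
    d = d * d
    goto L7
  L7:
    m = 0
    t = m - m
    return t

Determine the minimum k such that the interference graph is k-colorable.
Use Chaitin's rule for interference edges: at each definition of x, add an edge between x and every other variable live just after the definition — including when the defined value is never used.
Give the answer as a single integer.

Answer: 3

Analysis:
def/use:
  L0: {t,y} / ∅
  L1: {p,z} / ∅
  L2: {p,y} / {y}
  L3: {m,p} / {p,y}
  L4: {p,y} / {p}
  L5: {y} / ∅
  L6: {d} / {y}
  L7: {m,t} / ∅

Live sets:
  L0 li=∅ lo={y}
  L1 li=∅ lo=∅
  L2 li={y} lo={p,y}
  L3 li={p,y} lo={p,y}
  L4 li={p} lo={y}
  L5 li=∅ lo=∅
  L6 li={y} lo=∅
  L7 li=∅ lo=∅

Interference:
  d↔∅
  m↔{p,y}
  p↔{m,y,z}
  t↔{y}
  y↔{m,p,t}
  z↔{p}

Colouring:
  clique {m,p,y} ⇒ need ≥ 3
  assign d→R0 m→R2 p→R0 t→R0 y→R1 z→R1 — no edge inside a register ⇒ χ ≤ 3
  χ = 3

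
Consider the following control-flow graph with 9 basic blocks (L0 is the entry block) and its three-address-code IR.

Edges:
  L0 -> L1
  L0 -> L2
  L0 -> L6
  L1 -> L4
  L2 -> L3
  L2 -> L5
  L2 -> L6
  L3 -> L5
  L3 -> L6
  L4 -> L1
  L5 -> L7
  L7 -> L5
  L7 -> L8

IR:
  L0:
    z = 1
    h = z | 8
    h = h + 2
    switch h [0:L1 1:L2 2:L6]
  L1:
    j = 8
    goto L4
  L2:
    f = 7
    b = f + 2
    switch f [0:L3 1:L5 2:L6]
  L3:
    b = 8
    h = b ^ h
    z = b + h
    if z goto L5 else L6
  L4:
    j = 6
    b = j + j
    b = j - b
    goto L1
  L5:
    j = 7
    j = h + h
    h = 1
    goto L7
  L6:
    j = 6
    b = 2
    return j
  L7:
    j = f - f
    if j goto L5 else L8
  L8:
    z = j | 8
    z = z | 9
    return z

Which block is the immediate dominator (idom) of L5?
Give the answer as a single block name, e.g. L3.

idom tree: L1←L0 L2←L0 L3←L2 L4←L1 L5←L2 L6←L0 L7←L5 L8←L7
Dom∩ at merges:
  L1: preds {L0,L4}: {L0} ∩ {L0,L1,L4} = {L0}; idom=L0
  L5: preds {L2,L3,L7}: {L0,L2} ∩ {L0,L2,L3} ∩ {L0,L2,L5,L7} = {L0,L2}; idom=L2
  L6: preds {L0,L2,L3}: {L0} ∩ {L0,L2} ∩ {L0,L2,L3} = {L0}; idom=L0

idom(L5) = L2

Answer: L2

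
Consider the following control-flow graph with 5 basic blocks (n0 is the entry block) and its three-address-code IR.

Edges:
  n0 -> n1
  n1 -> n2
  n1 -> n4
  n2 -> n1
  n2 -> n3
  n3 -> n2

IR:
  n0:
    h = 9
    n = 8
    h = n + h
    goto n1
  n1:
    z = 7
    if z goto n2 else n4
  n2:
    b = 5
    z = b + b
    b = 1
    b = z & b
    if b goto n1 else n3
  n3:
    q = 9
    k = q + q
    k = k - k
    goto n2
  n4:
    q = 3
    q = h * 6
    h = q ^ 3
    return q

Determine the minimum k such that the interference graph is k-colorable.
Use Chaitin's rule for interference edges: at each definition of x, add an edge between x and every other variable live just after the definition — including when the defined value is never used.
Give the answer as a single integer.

Answer: 3

Analysis:
Block summaries:
  n0: def={h,n} ue=∅
  n1: def={z} ue=∅
  n2: def={b,z} ue=∅
  n3: def={k,q} ue=∅
  n4: def={h,q} ue={h}

Live sets:
  n0: in=∅ out={h}
  n1: in={h} out={h}
  n2: in={h} out={h}
  n3: in={h} out={h}
  n4: in={h} out=∅

Interference:
  b: {h,z}
  h: {b,k,n,q,z}
  k: {h}
  n: {h}
  q: {h}
  z: {b,h}

Registers:
  clique {b,h,z} ⇒ need ≥ 3
  assign b→c1 h→c0 k→c1 n→c1 q→c1 z→c2 — no edge inside a register ⇒ χ ≤ 3
  χ = 3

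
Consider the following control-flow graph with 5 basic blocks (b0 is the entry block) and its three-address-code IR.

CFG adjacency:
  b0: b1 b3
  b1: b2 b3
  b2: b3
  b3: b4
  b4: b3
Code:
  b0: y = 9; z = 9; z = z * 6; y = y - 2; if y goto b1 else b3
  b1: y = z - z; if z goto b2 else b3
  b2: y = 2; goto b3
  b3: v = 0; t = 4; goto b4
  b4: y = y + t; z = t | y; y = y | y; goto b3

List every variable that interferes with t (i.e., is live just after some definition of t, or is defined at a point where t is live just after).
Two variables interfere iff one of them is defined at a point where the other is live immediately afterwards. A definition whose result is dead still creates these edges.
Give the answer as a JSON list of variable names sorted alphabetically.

Per-block:
  b0 def {y,z} use ∅
  b1 def {y} use {z}
  b2 def {y} use ∅
  b3 def {t,v} use ∅
  b4 def {y,z} use {t,y}

Backward fixpoint:
  live b0: ∅→{y,z}
  live b1: {z}→{y}
  live b2: ∅→{y}
  live b3: {y}→{t,y}
  live b4: {t,y}→{y}

Interfere edges:
  t: {y}
  v: {y}
  y: {t,v,z}
  z: {y}

N(t) = ["y"]

Answer: ["y"]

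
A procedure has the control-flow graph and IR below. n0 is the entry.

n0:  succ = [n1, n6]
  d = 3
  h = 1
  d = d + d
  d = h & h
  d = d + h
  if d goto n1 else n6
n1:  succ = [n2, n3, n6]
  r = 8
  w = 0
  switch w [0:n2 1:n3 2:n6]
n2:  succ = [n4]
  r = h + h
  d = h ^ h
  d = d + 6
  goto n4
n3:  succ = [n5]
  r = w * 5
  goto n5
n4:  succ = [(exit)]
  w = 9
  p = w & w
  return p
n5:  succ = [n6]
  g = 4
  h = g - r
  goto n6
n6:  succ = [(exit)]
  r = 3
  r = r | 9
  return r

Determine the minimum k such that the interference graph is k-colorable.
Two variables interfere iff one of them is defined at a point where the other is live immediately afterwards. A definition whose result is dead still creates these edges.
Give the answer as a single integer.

Answer: 2

Working:
Per-block:
  n0 def {d,h} use ∅
  n1 def {r,w} use ∅
  n2 def {d,r} use {h}
  n3 def {r} use {w}
  n4 def {p,w} use ∅
  n5 def {g,h} use {r}
  n6 def {r} use ∅

Liveness:
  n0 li=∅ lo={h}
  n1 li={h} lo={h,w}
  n2 li={h} lo=∅
  n3 li={w} lo={r}
  n4 li=∅ lo=∅
  n5 li={r} lo=∅
  n6 li=∅ lo=∅

Interfere edges:
  d — {h}
  g — {r}
  h — {d,r,w}
  p — ∅
  r — {g,h}
  w — {h}

Colouring:
  lower bound: {d,h} mutually conflict ⇒ χ ≥ 2
  assign d→r1 g→r0 h→r0 p→r0 r→r1 w→r1 — no edge inside a register ⇒ χ ≤ 2
  χ = 2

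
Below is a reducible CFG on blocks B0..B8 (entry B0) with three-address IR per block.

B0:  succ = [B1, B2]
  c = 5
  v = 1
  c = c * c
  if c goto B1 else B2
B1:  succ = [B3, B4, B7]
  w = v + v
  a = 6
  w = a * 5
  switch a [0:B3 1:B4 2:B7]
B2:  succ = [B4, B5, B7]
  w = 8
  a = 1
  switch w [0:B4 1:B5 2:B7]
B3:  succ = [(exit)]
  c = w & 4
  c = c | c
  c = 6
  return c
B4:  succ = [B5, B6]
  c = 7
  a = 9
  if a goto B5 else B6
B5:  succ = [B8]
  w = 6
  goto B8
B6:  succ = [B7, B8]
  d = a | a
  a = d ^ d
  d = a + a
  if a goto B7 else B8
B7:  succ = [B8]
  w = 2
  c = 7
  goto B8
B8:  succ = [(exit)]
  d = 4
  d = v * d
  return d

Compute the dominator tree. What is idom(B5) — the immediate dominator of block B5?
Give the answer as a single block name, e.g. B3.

Answer: B0

Working:
idom tree: B1←B0 B2←B0 B3←B1 B4←B0 B5←B0 B6←B4 B7←B0 B8←B0
Dom∩ at merges:
  B4: preds {B1,B2}: {B0,B1} ∩ {B0,B2} = {B0}; idom=B0
  B5: preds {B2,B4}: {B0,B2} ∩ {B0,B4} = {B0}; idom=B0
  B7: preds {B1,B2,B6}: {B0,B1} ∩ {B0,B2} ∩ {B0,B4,B6} = {B0}; idom=B0
  B8: preds {B5,B6,B7}: {B0,B5} ∩ {B0,B4,B6} ∩ {B0,B7} = {B0}; idom=B0

idom(B5) = B0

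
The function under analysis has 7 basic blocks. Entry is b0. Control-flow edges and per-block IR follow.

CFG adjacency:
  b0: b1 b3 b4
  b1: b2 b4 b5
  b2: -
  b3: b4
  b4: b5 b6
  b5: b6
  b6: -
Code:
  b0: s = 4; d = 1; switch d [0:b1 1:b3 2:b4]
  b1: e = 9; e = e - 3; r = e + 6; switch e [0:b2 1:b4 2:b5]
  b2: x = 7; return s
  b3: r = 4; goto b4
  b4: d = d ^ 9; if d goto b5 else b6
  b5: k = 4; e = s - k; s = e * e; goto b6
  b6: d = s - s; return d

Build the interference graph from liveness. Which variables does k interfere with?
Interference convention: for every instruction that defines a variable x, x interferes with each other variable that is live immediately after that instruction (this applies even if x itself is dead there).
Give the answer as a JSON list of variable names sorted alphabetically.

Answer: ["s"]

Derivation:
def/use:
  b0: def={d,s} ue=∅
  b1: def={e,r} ue=∅
  b2: def={x} ue={s}
  b3: def={r} ue=∅
  b4: def={d} ue={d}
  b5: def={e,k,s} ue={s}
  b6: def={d} ue={s}

Liveness:
  live b0: ∅→{d,s}
  live b1: {d,s}→{d,s}
  live b2: {s}→∅
  live b3: {d,s}→{d,s}
  live b4: {d,s}→{s}
  live b5: {s}→{s}
  live b6: {s}→∅

Interference:
  d: {e,r,s}
  e: {d,r,s}
  k: {s}
  r: {d,e,s}
  s: {d,e,k,r,x}
  x: {s}

N(k) = ["s"]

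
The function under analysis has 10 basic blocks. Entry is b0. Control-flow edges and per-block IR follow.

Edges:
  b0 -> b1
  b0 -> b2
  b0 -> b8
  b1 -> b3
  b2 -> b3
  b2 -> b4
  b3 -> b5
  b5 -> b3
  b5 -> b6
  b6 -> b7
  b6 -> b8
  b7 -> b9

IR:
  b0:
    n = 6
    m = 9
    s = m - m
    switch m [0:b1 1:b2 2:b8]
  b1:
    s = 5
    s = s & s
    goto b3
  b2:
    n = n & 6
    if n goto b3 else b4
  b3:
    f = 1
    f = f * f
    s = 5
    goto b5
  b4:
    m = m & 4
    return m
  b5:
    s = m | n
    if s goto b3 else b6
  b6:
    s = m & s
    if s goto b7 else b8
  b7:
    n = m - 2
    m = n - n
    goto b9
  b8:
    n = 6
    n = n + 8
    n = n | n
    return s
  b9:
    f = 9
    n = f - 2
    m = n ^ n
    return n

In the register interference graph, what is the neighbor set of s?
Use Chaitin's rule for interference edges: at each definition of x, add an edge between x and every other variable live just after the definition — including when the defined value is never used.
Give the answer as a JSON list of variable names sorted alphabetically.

Answer: ["m", "n"]

Analysis:
Block summaries:
  b0 def {m,n,s} use ∅
  b1 def {s} use ∅
  b2 def {n} use {n}
  b3 def {f,s} use ∅
  b4 def {m} use {m}
  b5 def {s} use {m,n}
  b6 def {s} use {m,s}
  b7 def {m,n} use {m}
  b8 def {n} use {s}
  b9 def {f,m,n} use ∅

Live sets:
  live b0: ∅→{m,n,s}
  live b1: {m,n}→{m,n}
  live b2: {m,n}→{m,n}
  live b3: {m,n}→{m,n}
  live b4: {m}→∅
  live b5: {m,n}→{m,n,s}
  live b6: {m,s}→{m,s}
  live b7: {m}→∅
  live b8: {s}→∅
  live b9: ∅→∅

Conflict graph:
  f: {m,n}
  m: {f,n,s}
  n: {f,m,s}
  s: {m,n}

N(s) = ["m", "n"]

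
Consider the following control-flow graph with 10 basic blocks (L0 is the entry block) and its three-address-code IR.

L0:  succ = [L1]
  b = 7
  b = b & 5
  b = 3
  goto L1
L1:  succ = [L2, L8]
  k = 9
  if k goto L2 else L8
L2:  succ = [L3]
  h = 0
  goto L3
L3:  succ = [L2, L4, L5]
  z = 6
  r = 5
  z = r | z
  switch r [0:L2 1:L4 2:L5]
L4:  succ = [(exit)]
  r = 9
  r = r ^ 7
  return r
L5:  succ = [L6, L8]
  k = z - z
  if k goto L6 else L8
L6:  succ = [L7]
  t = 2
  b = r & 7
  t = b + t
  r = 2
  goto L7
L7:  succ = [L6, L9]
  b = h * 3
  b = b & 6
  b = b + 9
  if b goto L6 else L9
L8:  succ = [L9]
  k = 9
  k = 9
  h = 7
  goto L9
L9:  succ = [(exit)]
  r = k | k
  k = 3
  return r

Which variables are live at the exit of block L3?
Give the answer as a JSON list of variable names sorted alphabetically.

Answer: ["h", "r", "z"]

Analysis:
Block summaries:
  L0 def {b} use ∅
  L1 def {k} use ∅
  L2 def {h} use ∅
  L3 def {r,z} use ∅
  L4 def {r} use ∅
  L5 def {k} use {z}
  L6 def {b,r,t} use {r}
  L7 def {b} use {h}
  L8 def {h,k} use ∅
  L9 def {k,r} use {k}

Live sets:
  L0 li=∅ lo=∅
  L1 li=∅ lo=∅
  L2 li=∅ lo={h}
  L3 li={h} lo={h,r,z}
  L4 li=∅ lo=∅
  L5 li={h,r,z} lo={h,k,r}
  L6 li={h,k,r} lo={h,k,r}
  L7 li={h,k,r} lo={h,k,r}
  L8 li=∅ lo={k}
  L9 li={k} lo=∅

live-out(L3) = ["h", "r", "z"]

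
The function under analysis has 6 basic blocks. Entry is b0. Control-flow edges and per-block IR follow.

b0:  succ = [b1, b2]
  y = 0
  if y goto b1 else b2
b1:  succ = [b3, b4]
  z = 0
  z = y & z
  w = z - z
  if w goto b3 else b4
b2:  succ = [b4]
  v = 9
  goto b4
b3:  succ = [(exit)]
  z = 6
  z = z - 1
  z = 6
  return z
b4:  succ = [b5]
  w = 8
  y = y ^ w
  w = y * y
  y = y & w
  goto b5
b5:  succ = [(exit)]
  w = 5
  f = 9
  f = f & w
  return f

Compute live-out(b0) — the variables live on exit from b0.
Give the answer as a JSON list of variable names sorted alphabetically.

Per-block:
  b0: {y} / ∅
  b1: {w,z} / {y}
  b2: {v} / ∅
  b3: {z} / ∅
  b4: {w,y} / {y}
  b5: {f,w} / ∅

Backward fixpoint:
  live b0: ∅→{y}
  live b1: {y}→{y}
  live b2: {y}→{y}
  live b3: ∅→∅
  live b4: {y}→∅
  live b5: ∅→∅

live-out(b0) = ["y"]

Answer: ["y"]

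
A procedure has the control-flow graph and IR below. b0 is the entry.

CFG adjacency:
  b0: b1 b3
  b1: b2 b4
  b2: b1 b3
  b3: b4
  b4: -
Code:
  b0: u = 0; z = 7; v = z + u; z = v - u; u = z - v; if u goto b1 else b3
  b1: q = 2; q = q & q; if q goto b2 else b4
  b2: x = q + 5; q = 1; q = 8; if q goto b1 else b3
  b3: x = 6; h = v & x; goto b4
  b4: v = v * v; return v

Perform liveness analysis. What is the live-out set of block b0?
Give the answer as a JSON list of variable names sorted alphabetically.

Answer: ["v"]

Analysis:
def/use:
  b0: {u,v,z} / ∅
  b1: {q} / ∅
  b2: {q,x} / {q}
  b3: {h,x} / {v}
  b4: {v} / {v}

Live sets:
  b0 li=∅ lo={v}
  b1 li={v} lo={q,v}
  b2 li={q,v} lo={v}
  b3 li={v} lo={v}
  b4 li={v} lo=∅

live-out(b0) = ["v"]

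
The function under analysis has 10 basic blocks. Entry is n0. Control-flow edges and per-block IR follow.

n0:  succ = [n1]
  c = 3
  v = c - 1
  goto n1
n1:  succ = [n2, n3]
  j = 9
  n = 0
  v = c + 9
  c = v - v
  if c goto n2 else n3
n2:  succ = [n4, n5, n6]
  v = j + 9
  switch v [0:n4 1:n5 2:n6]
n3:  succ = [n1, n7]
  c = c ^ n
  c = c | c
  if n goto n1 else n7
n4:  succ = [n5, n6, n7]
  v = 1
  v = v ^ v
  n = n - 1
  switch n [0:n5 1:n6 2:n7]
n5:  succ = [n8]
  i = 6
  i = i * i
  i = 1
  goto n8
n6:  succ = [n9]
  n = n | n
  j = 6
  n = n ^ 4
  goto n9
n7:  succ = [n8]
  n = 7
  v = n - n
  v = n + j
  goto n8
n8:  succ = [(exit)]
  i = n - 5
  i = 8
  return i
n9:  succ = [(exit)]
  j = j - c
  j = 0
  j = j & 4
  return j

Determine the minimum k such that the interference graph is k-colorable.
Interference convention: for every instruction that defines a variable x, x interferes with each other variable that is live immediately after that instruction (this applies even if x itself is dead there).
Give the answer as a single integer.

Answer: 4

Analysis:
Block summaries:
  n0 def {c,v} use ∅
  n1 def {c,j,n,v} use {c}
  n2 def {v} use {j}
  n3 def {c} use {c,n}
  n4 def {n,v} use {n}
  n5 def {i} use ∅
  n6 def {j,n} use {n}
  n7 def {n,v} use {j}
  n8 def {i} use {n}
  n9 def {j} use {c,j}

Backward fixpoint:
  n0: in=∅ out={c}
  n1: in={c} out={c,j,n}
  n2: in={c,j,n} out={c,j,n}
  n3: in={c,j,n} out={c,j}
  n4: in={c,j,n} out={c,j,n}
  n5: in={n} out={n}
  n6: in={c,n} out={c,j}
  n7: in={j} out={n}
  n8: in={n} out=∅
  n9: in={c,j} out=∅

Interfere edges:
  c↔{j,n,v}
  i↔{n}
  j↔{c,n,v}
  n↔{c,i,j,v}
  v↔{c,j,n}

Chromatic number:
  {c,j,n,v} pairwise interfere (4-clique) ⇒ χ ≥ 4
  4-colouring: r0={n}  r1={c,i}  r2={j}  r3={v}
  χ = 4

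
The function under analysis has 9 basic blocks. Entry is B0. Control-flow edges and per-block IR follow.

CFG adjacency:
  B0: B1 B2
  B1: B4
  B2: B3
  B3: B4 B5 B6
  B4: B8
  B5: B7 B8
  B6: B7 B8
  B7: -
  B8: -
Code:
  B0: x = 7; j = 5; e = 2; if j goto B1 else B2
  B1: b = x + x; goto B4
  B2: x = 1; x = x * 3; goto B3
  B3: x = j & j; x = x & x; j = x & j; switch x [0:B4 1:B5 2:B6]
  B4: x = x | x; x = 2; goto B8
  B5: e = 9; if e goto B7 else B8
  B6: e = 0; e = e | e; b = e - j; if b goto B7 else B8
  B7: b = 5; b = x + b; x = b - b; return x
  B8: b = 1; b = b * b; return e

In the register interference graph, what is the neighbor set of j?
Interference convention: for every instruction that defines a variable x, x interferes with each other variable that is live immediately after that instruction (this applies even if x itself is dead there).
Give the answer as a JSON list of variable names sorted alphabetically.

Per-block:
  B0: def={e,j,x} ue=∅
  B1: def={b} ue={x}
  B2: def={x} ue=∅
  B3: def={j,x} ue={j}
  B4: def={x} ue={x}
  B5: def={e} ue=∅
  B6: def={b,e} ue={j}
  B7: def={b,x} ue={x}
  B8: def={b} ue={e}

Backward fixpoint:
  B0: in=∅ out={e,j,x}
  B1: in={e,x} out={e,x}
  B2: in={e,j} out={e,j}
  B3: in={e,j} out={e,j,x}
  B4: in={e,x} out={e}
  B5: in={x} out={e,x}
  B6: in={j,x} out={e,x}
  B7: in={x} out=∅
  B8: in={e} out=∅

Conflict graph:
  b — {e,x}
  e — {b,j,x}
  j — {e,x}
  x — {b,e,j}

N(j) = ["e", "x"]

Answer: ["e", "x"]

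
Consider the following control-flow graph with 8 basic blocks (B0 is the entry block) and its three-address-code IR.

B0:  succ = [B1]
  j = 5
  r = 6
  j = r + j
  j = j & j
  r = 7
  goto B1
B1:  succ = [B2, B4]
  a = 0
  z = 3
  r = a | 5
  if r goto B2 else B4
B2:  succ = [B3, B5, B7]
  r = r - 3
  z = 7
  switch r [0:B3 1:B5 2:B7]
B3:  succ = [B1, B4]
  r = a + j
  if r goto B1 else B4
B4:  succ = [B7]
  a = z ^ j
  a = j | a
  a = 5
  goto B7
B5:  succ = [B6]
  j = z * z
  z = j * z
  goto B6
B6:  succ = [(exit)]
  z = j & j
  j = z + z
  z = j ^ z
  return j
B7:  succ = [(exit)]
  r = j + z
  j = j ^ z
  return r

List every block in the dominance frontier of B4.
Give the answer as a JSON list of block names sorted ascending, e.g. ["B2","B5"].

Answer: ["B7"]

Analysis:
idom tree: B1←B0 B2←B1 B3←B2 B4←B1 B5←B2 B6←B5 B7←B1
Dom∩ at merges:
  B1: preds {B0,B3}: {B0} ∩ {B0,B1,B2,B3} = {B0}; idom=B0
  B4: preds {B1,B3}: {B0,B1} ∩ {B0,B1,B2,B3} = {B0,B1}; idom=B1
  B7: preds {B2,B4}: {B0,B1,B2} ∩ {B0,B1,B4} = {B0,B1}; idom=B1

DF derivation:
  B1←B0: walk · to B0
  B1←B3: walk B3→B2→B1 to B0
  B4←B1: walk · to B1
  B4←B3: walk B3→B2 to B1
  B7←B2: walk B2 to B1
  B7←B4: walk B4 to B1
  B0: DF=∅
  B1: DF={B1}
  B2: DF={B1,B4,B7}
  B3: DF={B1,B4}
  B4: DF={B7}
  B5: DF=∅
  B6: DF=∅
  B7: DF=∅

DF(B4) = ["B7"]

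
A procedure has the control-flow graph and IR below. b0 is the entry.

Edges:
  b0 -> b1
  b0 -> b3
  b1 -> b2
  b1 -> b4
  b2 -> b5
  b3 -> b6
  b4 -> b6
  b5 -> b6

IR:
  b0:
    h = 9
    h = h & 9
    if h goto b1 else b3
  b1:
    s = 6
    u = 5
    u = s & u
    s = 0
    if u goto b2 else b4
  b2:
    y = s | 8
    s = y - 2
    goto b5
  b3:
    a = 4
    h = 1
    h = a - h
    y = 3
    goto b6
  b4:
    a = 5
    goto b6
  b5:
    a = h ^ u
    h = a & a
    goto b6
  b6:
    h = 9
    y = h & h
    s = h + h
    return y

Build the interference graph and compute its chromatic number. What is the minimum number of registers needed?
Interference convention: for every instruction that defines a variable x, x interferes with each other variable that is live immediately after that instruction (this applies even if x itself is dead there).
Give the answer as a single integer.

def/use:
  b0: def={h} ue=∅
  b1: def={s,u} ue=∅
  b2: def={s,y} ue={s}
  b3: def={a,h,y} ue=∅
  b4: def={a} ue=∅
  b5: def={a,h} ue={h,u}
  b6: def={h,s,y} ue=∅

Liveness:
  b0: in=∅ out={h}
  b1: in={h} out={h,s,u}
  b2: in={h,s,u} out={h,u}
  b3: in=∅ out=∅
  b4: in=∅ out=∅
  b5: in={h,u} out=∅
  b6: in=∅ out=∅

Interfere edges:
  a↔{h}
  h↔{a,s,u,y}
  s↔{h,u,y}
  u↔{h,s,y}
  y↔{h,s,u}

Chromatic number:
  clique {h,s,u,y} ⇒ need ≥ 4
  4-colouring: c0={h}  c1={a,s}  c2={u}  c3={y}
  χ = 4

Answer: 4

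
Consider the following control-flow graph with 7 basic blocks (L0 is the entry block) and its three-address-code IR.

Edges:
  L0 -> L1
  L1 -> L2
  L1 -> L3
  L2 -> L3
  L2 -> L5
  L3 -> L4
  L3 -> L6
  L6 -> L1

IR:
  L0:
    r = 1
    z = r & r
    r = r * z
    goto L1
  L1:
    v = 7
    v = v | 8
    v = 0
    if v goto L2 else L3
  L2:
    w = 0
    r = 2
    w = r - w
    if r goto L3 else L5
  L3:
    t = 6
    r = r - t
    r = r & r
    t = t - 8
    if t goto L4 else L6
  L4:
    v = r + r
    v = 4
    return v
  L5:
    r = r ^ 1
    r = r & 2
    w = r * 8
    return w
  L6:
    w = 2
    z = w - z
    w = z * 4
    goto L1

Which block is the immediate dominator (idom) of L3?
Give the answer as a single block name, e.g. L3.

idom tree: L1←L0 L2←L1 L3←L1 L4←L3 L5←L2 L6←L3
Dom at joins:
  L1: preds {L0,L6}: {L0} ∩ {L0,L1,L3,L6} = {L0}; idom=L0
  L3: preds {L1,L2}: {L0,L1} ∩ {L0,L1,L2} = {L0,L1}; idom=L1

idom(L3) = L1

Answer: L1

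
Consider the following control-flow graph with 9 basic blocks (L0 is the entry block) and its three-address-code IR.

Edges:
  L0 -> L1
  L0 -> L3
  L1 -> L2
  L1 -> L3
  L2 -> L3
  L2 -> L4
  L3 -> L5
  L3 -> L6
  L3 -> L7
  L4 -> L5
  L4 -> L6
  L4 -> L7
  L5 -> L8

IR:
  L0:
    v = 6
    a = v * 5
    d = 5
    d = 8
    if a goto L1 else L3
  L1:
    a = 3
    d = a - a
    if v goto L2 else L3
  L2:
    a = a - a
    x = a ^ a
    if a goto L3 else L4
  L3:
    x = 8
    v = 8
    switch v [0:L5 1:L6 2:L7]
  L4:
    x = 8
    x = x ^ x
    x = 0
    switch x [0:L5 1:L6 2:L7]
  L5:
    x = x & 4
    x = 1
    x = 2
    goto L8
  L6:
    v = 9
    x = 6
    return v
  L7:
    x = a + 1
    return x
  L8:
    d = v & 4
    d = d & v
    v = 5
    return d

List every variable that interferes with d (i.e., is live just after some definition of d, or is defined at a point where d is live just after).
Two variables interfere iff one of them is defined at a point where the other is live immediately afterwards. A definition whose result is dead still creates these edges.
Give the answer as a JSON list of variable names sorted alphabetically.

Answer: ["a", "v"]

Working:
def/use:
  L0: {a,d,v} / ∅
  L1: {a,d} / {v}
  L2: {a,x} / {a}
  L3: {v,x} / ∅
  L4: {x} / ∅
  L5: {x} / {x}
  L6: {v,x} / ∅
  L7: {x} / {a}
  L8: {d,v} / {v}

Backward fixpoint:
  live L0: ∅→{a,v}
  live L1: {v}→{a,v}
  live L2: {a,v}→{a,v}
  live L3: {a}→{a,v,x}
  live L4: {a,v}→{a,v,x}
  live L5: {v,x}→{v}
  live L6: ∅→∅
  live L7: {a}→∅
  live L8: {v}→∅

Interference:
  a — {d,v,x}
  d — {a,v}
  v — {a,d,x}
  x — {a,v}

N(d) = ["a", "v"]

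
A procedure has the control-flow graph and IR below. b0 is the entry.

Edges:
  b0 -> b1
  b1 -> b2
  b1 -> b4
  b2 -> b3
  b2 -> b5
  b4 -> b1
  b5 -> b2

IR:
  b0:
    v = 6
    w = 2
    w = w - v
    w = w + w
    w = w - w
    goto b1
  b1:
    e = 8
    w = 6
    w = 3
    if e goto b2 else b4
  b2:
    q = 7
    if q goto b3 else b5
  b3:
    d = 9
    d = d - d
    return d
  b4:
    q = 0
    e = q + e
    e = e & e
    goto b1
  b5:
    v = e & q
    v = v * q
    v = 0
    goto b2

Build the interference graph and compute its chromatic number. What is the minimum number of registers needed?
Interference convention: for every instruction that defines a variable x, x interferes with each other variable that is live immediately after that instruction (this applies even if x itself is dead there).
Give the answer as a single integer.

Answer: 3

Working:
Block summaries:
  b0 def {v,w} use ∅
  b1 def {e,w} use ∅
  b2 def {q} use ∅
  b3 def {d} use ∅
  b4 def {e,q} use {e}
  b5 def {v} use {e,q}

Liveness:
  b0 li=∅ lo=∅
  b1 li=∅ lo={e}
  b2 li={e} lo={e,q}
  b3 li=∅ lo=∅
  b4 li={e} lo=∅
  b5 li={e,q} lo={e}

Conflict graph:
  d↔∅
  e↔{q,v,w}
  q↔{e,v}
  v↔{e,q,w}
  w↔{e,v}

Registers:
  {e,q,v} pairwise interfere (3-clique) ⇒ χ ≥ 3
  assign d→R0 e→R0 q→R2 v→R1 w→R2 — no edge inside a register ⇒ χ ≤ 3
  χ = 3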